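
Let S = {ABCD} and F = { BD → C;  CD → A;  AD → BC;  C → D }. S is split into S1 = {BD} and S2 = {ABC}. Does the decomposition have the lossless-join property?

Common attributes: S1 ∩ S2 = {B}.
No dependency enlarges {B}, so (B)⁺ = {B}.
The closure contains neither all of S1 = {BD} nor all of S2 = {ABC}, so the common attributes are not a superkey of either fragment. The join is lossy.

No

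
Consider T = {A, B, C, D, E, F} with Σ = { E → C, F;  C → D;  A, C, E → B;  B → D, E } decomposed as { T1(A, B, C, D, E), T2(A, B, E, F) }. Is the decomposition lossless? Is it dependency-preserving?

lossless and dependency-preserving

Lossless test: (A, B, E)⁺ = {A, B, C, D, E, F}, which contains all of one fragment — lossless.
Dependency preservation: E → C, F is not contained in any single fragment, but the restricted closure of its left-hand side across the fragments still reaches the right-hand side; the remaining FDs each lie inside some fragment. All dependencies are preserved.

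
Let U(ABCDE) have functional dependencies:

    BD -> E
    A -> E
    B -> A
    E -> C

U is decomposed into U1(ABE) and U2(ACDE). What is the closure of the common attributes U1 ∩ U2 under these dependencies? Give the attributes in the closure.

U1 ∩ U2 = {AE}.
E → C applies, adding C
Closure: {ACE}.

ACE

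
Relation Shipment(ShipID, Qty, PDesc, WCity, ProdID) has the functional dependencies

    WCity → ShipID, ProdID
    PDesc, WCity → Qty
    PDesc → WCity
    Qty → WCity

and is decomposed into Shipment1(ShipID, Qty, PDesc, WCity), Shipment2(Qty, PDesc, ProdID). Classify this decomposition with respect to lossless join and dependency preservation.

Lossless test: (Qty, PDesc)⁺ = {ShipID, Qty, PDesc, WCity, ProdID}, which contains all of one fragment — lossless.
Dependency preservation: the restricted closure of {WCity} across the fragments never reaches {ShipID, ProdID}, so WCity → ShipID, ProdID cannot be enforced without a join — not preserved.

lossless but not dependency-preserving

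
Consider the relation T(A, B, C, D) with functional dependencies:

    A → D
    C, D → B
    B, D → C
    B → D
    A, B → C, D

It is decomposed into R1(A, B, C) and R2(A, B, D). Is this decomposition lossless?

Yes

Common attributes: R1 ∩ R2 = {A, B}.
Closure of {A, B}: A → D applies, adding D; B, D → C applies, adding C. So (A, B)⁺ = {A, B, C, D}.
This closure contains every attribute of R1, so R1 ∩ R2 → R1. The join is lossless.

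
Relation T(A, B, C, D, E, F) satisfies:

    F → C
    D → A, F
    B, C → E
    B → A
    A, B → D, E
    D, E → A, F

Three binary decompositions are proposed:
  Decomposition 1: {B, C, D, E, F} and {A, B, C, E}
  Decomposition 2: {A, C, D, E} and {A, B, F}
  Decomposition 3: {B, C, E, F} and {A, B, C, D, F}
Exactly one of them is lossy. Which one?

Decomposition 1: common = {B, C, E}, closure = {A, B, C, D, E, F} → lossless.
Decomposition 2: common = {A}, closure = {A} → lossy.
Decomposition 3: common = {B, C, F}, closure = {A, B, C, D, E, F} → lossless.

Decomposition 2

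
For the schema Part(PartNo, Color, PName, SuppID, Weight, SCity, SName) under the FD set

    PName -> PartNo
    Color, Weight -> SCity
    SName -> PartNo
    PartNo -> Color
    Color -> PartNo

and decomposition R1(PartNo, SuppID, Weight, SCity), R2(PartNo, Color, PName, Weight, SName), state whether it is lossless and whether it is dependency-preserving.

Lossless test: (PartNo, Weight)⁺ = {PartNo, Color, Weight, SCity}, which is a superkey of neither fragment — lossy.
Dependency preservation: Color, Weight → SCity is not contained in any single fragment, but the restricted closure of its left-hand side across the fragments still reaches the right-hand side; the remaining FDs each lie inside some fragment. All dependencies are preserved.

lossy but dependency-preserving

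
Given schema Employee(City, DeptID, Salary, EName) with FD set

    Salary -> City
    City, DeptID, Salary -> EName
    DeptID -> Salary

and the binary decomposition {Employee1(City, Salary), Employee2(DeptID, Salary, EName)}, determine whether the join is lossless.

Common attributes: Employee1 ∩ Employee2 = {Salary}.
Closure of {Salary}: Salary → City applies, adding City. So (Salary)⁺ = {City, Salary}.
This closure contains every attribute of Employee1, so Employee1 ∩ Employee2 → Employee1. The join is lossless.

Yes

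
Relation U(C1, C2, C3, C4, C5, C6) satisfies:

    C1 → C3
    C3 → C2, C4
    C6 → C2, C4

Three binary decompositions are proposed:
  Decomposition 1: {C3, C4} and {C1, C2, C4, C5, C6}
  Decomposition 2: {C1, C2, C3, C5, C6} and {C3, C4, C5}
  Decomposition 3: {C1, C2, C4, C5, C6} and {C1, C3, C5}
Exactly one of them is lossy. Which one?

Decomposition 1: common = {C4}, closure = {C4} → lossy.
Decomposition 2: common = {C3, C5}, closure = {C2, C3, C4, C5} → lossless.
Decomposition 3: common = {C1, C5}, closure = {C1, C2, C3, C4, C5} → lossless.

Decomposition 1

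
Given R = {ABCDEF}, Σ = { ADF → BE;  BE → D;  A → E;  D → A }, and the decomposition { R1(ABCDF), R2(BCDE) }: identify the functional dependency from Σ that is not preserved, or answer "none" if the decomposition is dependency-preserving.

A → E

Check A → E: no single fragment contains all of {AE}, and the restricted closure of {A} across the fragments never reaches {E}.
ADF → BE is preserved.
BE → D is preserved.
D → A is preserved.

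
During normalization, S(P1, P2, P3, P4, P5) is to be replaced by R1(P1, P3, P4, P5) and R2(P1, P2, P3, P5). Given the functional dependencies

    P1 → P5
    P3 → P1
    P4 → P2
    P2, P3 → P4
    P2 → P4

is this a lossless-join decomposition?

No

Common attributes: R1 ∩ R2 = {P1, P3, P5}.
No dependency enlarges {P1, P3, P5}, so (P1, P3, P5)⁺ = {P1, P3, P5}.
The closure contains neither all of R1 = {P1, P3, P4, P5} nor all of R2 = {P1, P2, P3, P5}, so the common attributes are not a superkey of either fragment. The join is lossy.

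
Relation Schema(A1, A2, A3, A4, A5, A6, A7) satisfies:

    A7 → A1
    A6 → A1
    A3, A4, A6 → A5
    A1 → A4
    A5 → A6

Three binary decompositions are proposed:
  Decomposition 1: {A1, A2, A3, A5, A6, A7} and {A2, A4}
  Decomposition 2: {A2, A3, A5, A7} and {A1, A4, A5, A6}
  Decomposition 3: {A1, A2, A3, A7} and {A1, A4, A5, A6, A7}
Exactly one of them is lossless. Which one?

Decomposition 1: common = {A2}, closure = {A2} → lossy.
Decomposition 2: common = {A5}, closure = {A1, A4, A5, A6} → lossless.
Decomposition 3: common = {A1, A7}, closure = {A1, A4, A7} → lossy.

Decomposition 2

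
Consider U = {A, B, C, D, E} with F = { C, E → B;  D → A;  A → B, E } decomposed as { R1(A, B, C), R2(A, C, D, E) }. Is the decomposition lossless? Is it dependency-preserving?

lossless but not dependency-preserving

Lossless test: (A, C)⁺ = {A, B, C, E}, which contains all of one fragment — lossless.
Dependency preservation: the restricted closure of {C, E} across the fragments never reaches {B}, so C, E → B cannot be enforced without a join — not preserved.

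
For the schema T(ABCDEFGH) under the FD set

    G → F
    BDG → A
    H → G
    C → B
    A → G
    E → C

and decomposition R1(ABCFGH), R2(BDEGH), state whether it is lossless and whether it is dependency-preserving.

Lossless test: (BGH)⁺ = {BFGH}, which is a superkey of neither fragment — lossy.
Dependency preservation: the restricted closure of {BDG} across the fragments never reaches {A}, so BDG → A cannot be enforced without a join — not preserved.

lossy and not dependency-preserving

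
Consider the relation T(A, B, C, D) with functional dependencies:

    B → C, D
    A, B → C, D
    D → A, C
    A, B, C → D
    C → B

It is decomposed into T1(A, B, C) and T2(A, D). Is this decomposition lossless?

No

Common attributes: T1 ∩ T2 = {A}.
No dependency enlarges {A}, so (A)⁺ = {A}.
The closure contains neither all of T1 = {A, B, C} nor all of T2 = {A, D}, so the common attributes are not a superkey of either fragment. The join is lossy.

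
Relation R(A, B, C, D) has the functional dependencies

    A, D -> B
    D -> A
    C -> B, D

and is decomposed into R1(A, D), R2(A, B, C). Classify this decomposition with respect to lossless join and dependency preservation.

lossy and not dependency-preserving

Lossless test: (A)⁺ = {A}, which is a superkey of neither fragment — lossy.
Dependency preservation: the restricted closure of {A, D} across the fragments never reaches {B}, so A, D → B cannot be enforced without a join — not preserved.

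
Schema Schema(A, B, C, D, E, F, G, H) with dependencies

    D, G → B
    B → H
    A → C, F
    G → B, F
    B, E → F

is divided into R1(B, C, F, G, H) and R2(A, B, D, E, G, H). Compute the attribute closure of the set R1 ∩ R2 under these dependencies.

R1 ∩ R2 = {B, G, H}.
G → B, F applies, adding F
Closure: {B, F, G, H}.

B, F, G, H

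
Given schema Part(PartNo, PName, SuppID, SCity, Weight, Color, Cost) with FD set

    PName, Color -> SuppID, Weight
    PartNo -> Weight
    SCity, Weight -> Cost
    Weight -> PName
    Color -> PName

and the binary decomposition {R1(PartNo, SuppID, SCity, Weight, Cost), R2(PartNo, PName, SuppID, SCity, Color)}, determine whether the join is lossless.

Yes

Common attributes: R1 ∩ R2 = {PartNo, SuppID, SCity}.
Closure of {PartNo, SuppID, SCity}: PartNo → Weight applies, adding Weight; SCity, Weight → Cost applies, adding Cost; Weight → PName applies, adding PName. So (PartNo, SuppID, SCity)⁺ = {PartNo, PName, SuppID, SCity, Weight, Cost}.
This closure contains every attribute of R1, so R1 ∩ R2 → R1. The join is lossless.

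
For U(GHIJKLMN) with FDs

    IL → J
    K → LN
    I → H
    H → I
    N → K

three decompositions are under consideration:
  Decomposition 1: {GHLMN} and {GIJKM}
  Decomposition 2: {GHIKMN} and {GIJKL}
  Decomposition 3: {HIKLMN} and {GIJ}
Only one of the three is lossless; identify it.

Decomposition 1: common = {GM}, closure = {GM} → lossy.
Decomposition 2: common = {GIK}, closure = {GHIJKLN} → lossless.
Decomposition 3: common = {I}, closure = {HI} → lossy.

Decomposition 2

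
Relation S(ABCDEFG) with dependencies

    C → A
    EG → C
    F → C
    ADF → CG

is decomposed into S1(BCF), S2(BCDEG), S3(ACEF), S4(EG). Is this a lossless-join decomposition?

No

Chase test. Columns are ABCDEFG; row i has aⱼ where attribute j ∈ Si, else bᵢⱼ.
Initial tableau (one row per fragment):
  row 1: b11 a2 a3 b14 b15 a6 b17
  row 2: b21 a2 a3 a4 a5 b26 a7
  row 3: a1 b32 a3 b34 a5 a6 b37
  row 4: b41 b42 b43 b44 a5 b46 a7
Rows 1 and 2 agree on C; apply C→A and equate their A entries.
Rows 1 and 3 agree on C; apply C→A and equate their A entries.
Rows 2 and 4 agree on EG; apply EG→C and equate their C entries.
Rows 1 and 4 agree on C; apply C→A and equate their A entries.
No row becomes fully distinguished — the join is lossy.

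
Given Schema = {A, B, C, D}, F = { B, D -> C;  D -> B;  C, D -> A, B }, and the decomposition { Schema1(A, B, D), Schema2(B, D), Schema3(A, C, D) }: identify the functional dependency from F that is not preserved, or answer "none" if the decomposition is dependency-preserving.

B, D → C: restricted closure across fragments reaches C.
D → B lies within Schema1.
C, D → A, B: restricted closure across fragments reaches A, B.
Every dependency is enforceable on the fragments, so the decomposition is dependency-preserving.

none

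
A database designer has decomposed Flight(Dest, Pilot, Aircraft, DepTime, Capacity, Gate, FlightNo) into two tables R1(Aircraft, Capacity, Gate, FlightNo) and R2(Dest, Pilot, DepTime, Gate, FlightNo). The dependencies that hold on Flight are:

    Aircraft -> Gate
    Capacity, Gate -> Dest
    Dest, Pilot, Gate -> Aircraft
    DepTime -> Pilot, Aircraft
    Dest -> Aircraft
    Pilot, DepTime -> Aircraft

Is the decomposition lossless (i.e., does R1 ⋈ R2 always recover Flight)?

No

Common attributes: R1 ∩ R2 = {Gate, FlightNo}.
No dependency enlarges {Gate, FlightNo}, so (Gate, FlightNo)⁺ = {Gate, FlightNo}.
The closure contains neither all of R1 = {Aircraft, Capacity, Gate, FlightNo} nor all of R2 = {Dest, Pilot, DepTime, Gate, FlightNo}, so the common attributes are not a superkey of either fragment. The join is lossy.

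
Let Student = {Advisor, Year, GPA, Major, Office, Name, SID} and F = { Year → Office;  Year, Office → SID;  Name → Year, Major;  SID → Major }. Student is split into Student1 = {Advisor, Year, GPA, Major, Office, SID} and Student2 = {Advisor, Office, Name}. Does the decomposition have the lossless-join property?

Common attributes: Student1 ∩ Student2 = {Advisor, Office}.
No dependency enlarges {Advisor, Office}, so (Advisor, Office)⁺ = {Advisor, Office}.
The closure contains neither all of Student1 = {Advisor, Year, GPA, Major, Office, SID} nor all of Student2 = {Advisor, Office, Name}, so the common attributes are not a superkey of either fragment. The join is lossy.

No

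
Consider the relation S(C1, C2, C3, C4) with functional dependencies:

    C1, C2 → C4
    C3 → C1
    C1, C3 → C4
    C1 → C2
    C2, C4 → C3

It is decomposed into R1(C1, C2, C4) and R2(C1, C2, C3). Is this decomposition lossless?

Common attributes: R1 ∩ R2 = {C1, C2}.
Closure of {C1, C2}: C1, C2 → C4 applies, adding C4; C2, C4 → C3 applies, adding C3. So (C1, C2)⁺ = {C1, C2, C3, C4}.
This closure contains every attribute of R1, so R1 ∩ R2 → R1. The join is lossless.

Yes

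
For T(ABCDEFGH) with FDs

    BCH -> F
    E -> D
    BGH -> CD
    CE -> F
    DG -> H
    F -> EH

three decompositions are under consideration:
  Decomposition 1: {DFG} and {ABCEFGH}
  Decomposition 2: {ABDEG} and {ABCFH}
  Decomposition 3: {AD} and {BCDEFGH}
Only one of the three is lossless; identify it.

Decomposition 1

Decomposition 1: common = {FG}, closure = {DEFGH} → lossless.
Decomposition 2: common = {AB}, closure = {AB} → lossy.
Decomposition 3: common = {D}, closure = {D} → lossy.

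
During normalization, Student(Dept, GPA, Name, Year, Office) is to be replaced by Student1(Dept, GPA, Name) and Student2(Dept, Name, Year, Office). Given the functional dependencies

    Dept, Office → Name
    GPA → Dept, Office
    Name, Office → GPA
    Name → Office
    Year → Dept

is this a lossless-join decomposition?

Yes

Common attributes: Student1 ∩ Student2 = {Dept, Name}.
Closure of {Dept, Name}: Name → Office applies, adding Office; Name, Office → GPA applies, adding GPA. So (Dept, Name)⁺ = {Dept, GPA, Name, Office}.
This closure contains every attribute of Student1, so Student1 ∩ Student2 → Student1. The join is lossless.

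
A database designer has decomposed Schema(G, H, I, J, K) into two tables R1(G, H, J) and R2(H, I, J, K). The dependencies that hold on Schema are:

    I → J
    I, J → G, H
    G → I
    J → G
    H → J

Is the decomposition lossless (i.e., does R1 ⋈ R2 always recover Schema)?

Common attributes: R1 ∩ R2 = {H, J}.
Closure of {H, J}: J → G applies, adding G; G → I applies, adding I. So (H, J)⁺ = {G, H, I, J}.
This closure contains every attribute of R1, so R1 ∩ R2 → R1. The join is lossless.

Yes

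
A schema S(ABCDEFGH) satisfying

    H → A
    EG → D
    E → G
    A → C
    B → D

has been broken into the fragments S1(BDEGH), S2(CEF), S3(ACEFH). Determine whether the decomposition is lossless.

No

Chase test. Columns are ABCDEFGH; row i has aⱼ where attribute j ∈ Si, else bᵢⱼ.
Initial tableau (one row per fragment):
  row 1: b11 a2 b13 a4 a5 b16 a7 a8
  row 2: b21 b22 a3 b24 a5 a6 b27 b28
  row 3: a1 b32 a3 b34 a5 a6 b37 a8
Rows 1 and 3 agree on H; apply H→A and equate their A entries.
Rows 1 and 2 agree on E; apply E→G and equate their G entries.
Rows 1 and 3 agree on E; apply E→G and equate their G entries.
Rows 1 and 3 agree on A; apply A→C and equate their C entries.
Rows 1 and 2 agree on EG; apply EG→D and equate their D entries.
Rows 1 and 3 agree on EG; apply EG→D and equate their D entries.
No row becomes fully distinguished — the join is lossy.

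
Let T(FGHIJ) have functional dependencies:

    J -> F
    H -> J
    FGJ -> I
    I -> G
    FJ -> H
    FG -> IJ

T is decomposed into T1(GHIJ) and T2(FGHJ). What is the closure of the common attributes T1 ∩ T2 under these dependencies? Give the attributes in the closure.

FGHIJ

T1 ∩ T2 = {GHJ}.
J → F applies, adding F
FGJ → I applies, adding I
Closure: {FGHIJ}.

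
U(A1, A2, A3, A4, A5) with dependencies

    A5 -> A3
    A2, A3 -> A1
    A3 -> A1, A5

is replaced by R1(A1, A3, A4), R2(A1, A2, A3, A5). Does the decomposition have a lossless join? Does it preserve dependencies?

Lossless test: (A1, A3)⁺ = {A1, A3, A5}, which is a superkey of neither fragment — lossy.
Dependency preservation: every FD's attributes lie within a single fragment, so each can be enforced locally — preserved.

lossy but dependency-preserving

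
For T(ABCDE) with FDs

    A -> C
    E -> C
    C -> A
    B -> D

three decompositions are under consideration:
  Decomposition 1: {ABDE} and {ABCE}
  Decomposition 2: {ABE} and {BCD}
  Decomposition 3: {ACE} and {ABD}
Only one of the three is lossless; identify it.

Decomposition 1: common = {ABE}, closure = {ABCDE} → lossless.
Decomposition 2: common = {B}, closure = {BD} → lossy.
Decomposition 3: common = {A}, closure = {AC} → lossy.

Decomposition 1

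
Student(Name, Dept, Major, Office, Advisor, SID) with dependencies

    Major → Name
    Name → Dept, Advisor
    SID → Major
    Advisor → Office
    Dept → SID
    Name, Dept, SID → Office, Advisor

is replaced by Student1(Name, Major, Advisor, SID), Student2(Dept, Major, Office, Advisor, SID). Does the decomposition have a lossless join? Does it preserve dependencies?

lossless and dependency-preserving

Lossless test: (Major, Advisor, SID)⁺ = {Name, Dept, Major, Office, Advisor, SID}, which contains all of one fragment — lossless.
Dependency preservation: Name → Dept, Advisor; Name, Dept, SID → Office, Advisor are not contained in any single fragment, but the restricted closure of each left-hand side across the fragments still reaches the right-hand side; the remaining FDs each lie inside some fragment. All dependencies are preserved.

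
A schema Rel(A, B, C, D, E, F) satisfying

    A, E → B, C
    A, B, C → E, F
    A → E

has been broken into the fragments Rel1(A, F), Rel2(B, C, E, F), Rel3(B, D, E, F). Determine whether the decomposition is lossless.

No

Chase test. Columns are A, B, C, D, E, F; row i has aⱼ where attribute j ∈ Reli, else bᵢⱼ.
Initial tableau (one row per fragment):
  row 1: a1 b12 b13 b14 b15 a6
  row 2: b21 a2 a3 b24 a5 a6
  row 3: b31 a2 b33 a4 a5 a6
No row becomes fully distinguished — the join is lossy.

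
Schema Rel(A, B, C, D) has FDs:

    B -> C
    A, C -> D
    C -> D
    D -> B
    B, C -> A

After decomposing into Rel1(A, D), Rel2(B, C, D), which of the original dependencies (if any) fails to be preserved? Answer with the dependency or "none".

none

B → C lies within Rel2.
A, C → D: restricted closure across fragments reaches D.
C → D lies within Rel2.
D → B lies within Rel2.
B, C → A: restricted closure across fragments reaches A.
Every dependency is enforceable on the fragments, so the decomposition is dependency-preserving.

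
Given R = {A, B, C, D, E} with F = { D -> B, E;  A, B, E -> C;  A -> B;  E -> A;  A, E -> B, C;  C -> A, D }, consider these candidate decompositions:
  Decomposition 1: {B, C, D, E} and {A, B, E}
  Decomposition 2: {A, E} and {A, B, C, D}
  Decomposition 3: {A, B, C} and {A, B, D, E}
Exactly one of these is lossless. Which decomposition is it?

Decomposition 1: common = {B, E}, closure = {A, B, C, D, E} → lossless.
Decomposition 2: common = {A}, closure = {A, B} → lossy.
Decomposition 3: common = {A, B}, closure = {A, B} → lossy.

Decomposition 1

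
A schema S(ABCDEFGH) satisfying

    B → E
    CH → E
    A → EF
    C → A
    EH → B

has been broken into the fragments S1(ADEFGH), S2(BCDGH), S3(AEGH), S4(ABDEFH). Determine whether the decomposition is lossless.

Chase test. Columns are ABCDEFGH; row i has aⱼ where attribute j ∈ Si, else bᵢⱼ.
Initial tableau (one row per fragment):
  row 1: a1 b12 b13 a4 a5 a6 a7 a8
  row 2: b21 a2 a3 a4 b25 b26 a7 a8
  row 3: a1 b32 b33 b34 a5 b36 a7 a8
  row 4: a1 a2 b43 a4 a5 a6 b47 a8
Rows 2 and 4 agree on B; apply B→E and equate their E entries.
Rows 1 and 3 agree on A; apply A→EF and equate their EF entries.
Rows 1 and 2 agree on EH; apply EH→B and equate their B entries.
Rows 1 and 3 agree on EH; apply EH→B and equate their B entries.
No row becomes fully distinguished — the join is lossy.

No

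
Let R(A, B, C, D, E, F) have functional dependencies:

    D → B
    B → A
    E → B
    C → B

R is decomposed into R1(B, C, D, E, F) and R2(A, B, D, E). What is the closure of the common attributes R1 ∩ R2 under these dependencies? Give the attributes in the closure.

A, B, D, E

R1 ∩ R2 = {B, D, E}.
B → A applies, adding A
Closure: {A, B, D, E}.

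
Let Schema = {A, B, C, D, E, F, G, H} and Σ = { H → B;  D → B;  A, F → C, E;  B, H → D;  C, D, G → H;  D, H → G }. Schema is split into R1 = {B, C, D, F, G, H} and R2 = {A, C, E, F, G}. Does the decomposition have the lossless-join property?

Common attributes: R1 ∩ R2 = {C, F, G}.
No dependency enlarges {C, F, G}, so (C, F, G)⁺ = {C, F, G}.
The closure contains neither all of R1 = {B, C, D, F, G, H} nor all of R2 = {A, C, E, F, G}, so the common attributes are not a superkey of either fragment. The join is lossy.

No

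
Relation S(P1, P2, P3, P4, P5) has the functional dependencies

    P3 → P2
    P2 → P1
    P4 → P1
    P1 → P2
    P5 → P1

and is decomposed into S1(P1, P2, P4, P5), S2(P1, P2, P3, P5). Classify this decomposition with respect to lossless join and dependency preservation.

Lossless test: (P1, P2, P5)⁺ = {P1, P2, P5}, which is a superkey of neither fragment — lossy.
Dependency preservation: every FD's attributes lie within a single fragment, so each can be enforced locally — preserved.

lossy but dependency-preserving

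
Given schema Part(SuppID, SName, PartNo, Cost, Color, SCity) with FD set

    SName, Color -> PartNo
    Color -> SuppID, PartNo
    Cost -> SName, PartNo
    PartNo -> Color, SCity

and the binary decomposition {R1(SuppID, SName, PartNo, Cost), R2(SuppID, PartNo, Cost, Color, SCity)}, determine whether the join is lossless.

Common attributes: R1 ∩ R2 = {SuppID, PartNo, Cost}.
Closure of {SuppID, PartNo, Cost}: Cost → SName, PartNo applies, adding SName; PartNo → Color, SCity applies, adding Color, SCity. So (SuppID, PartNo, Cost)⁺ = {SuppID, SName, PartNo, Cost, Color, SCity}.
This closure contains every attribute of R1, so R1 ∩ R2 → R1. The join is lossless.

Yes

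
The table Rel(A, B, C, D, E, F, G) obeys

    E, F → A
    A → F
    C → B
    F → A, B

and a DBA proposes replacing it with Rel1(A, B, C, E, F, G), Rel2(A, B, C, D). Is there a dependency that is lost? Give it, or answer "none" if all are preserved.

none

E, F → A lies within Rel1.
A → F lies within Rel1.
C → B lies within Rel1.
F → A, B lies within Rel1.
Every dependency is enforceable on the fragments, so the decomposition is dependency-preserving.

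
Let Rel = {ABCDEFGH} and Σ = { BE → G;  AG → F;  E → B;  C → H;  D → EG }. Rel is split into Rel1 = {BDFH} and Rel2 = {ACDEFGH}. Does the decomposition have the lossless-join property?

Yes

Common attributes: Rel1 ∩ Rel2 = {DFH}.
Closure of {DFH}: D → EG applies, adding EG; E → B applies, adding B. So (DFH)⁺ = {BDEFGH}.
This closure contains every attribute of Rel1, so Rel1 ∩ Rel2 → Rel1. The join is lossless.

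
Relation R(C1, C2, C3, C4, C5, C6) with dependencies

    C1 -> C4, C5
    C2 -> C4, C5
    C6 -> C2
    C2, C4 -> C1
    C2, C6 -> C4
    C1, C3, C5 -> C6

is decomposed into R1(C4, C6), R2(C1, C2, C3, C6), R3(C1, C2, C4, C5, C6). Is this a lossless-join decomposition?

Chase test. Columns are C1, C2, C3, C4, C5, C6; row i has aⱼ where attribute j ∈ Ri, else bᵢⱼ.
Initial tableau (one row per fragment):
  row 1: b11 b12 b13 a4 b15 a6
  row 2: a1 a2 a3 b24 b25 a6
  row 3: a1 a2 b33 a4 a5 a6
Rows 2 and 3 agree on C1; apply C1→C4, C5 and equate their C4, C5 entries.
Rows 1 and 2 agree on C6; apply C6→C2 and equate their C2 entries.
Rows 1 and 2 agree on C2, C4; apply C2, C4→C1 and equate their C1 entries.
Rows 1 and 2 agree on C1; apply C1→C4, C5 and equate their C4, C5 entries.
Row 2 is now all distinguished symbols — the join is lossless.

Yes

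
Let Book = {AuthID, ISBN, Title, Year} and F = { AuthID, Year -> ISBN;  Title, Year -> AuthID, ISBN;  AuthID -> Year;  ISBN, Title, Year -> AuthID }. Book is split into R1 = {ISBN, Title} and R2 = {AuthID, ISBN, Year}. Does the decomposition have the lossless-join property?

No

Common attributes: R1 ∩ R2 = {ISBN}.
No dependency enlarges {ISBN}, so (ISBN)⁺ = {ISBN}.
The closure contains neither all of R1 = {ISBN, Title} nor all of R2 = {AuthID, ISBN, Year}, so the common attributes are not a superkey of either fragment. The join is lossy.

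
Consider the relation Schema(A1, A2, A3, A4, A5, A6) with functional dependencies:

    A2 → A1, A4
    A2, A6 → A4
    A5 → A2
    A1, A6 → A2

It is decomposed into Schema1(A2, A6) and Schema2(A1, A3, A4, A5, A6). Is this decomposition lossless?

No

Common attributes: Schema1 ∩ Schema2 = {A6}.
No dependency enlarges {A6}, so (A6)⁺ = {A6}.
The closure contains neither all of Schema1 = {A2, A6} nor all of Schema2 = {A1, A3, A4, A5, A6}, so the common attributes are not a superkey of either fragment. The join is lossy.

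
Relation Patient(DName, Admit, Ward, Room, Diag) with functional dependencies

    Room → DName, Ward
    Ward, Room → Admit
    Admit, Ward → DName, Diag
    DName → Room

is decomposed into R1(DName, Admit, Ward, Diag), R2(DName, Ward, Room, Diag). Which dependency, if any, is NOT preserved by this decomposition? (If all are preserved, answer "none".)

none

Room → DName, Ward lies within R2.
Ward, Room → Admit: restricted closure across fragments reaches Admit.
Admit, Ward → DName, Diag lies within R1.
DName → Room lies within R2.
Every dependency is enforceable on the fragments, so the decomposition is dependency-preserving.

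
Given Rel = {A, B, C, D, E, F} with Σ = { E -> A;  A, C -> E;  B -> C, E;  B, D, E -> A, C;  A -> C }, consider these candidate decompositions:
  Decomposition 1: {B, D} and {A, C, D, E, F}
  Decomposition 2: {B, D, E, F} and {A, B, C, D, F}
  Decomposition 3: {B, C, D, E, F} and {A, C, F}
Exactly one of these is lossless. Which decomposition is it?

Decomposition 2

Decomposition 1: common = {D}, closure = {D} → lossy.
Decomposition 2: common = {B, D, F}, closure = {A, B, C, D, E, F} → lossless.
Decomposition 3: common = {C, F}, closure = {C, F} → lossy.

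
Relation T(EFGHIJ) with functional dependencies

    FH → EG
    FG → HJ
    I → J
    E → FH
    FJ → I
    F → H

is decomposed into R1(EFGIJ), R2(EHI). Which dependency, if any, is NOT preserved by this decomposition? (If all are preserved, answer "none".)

none

FH → EG: restricted closure across fragments reaches EG.
FG → HJ: restricted closure across fragments reaches HJ.
I → J lies within R1.
E → FH: restricted closure across fragments reaches FH.
FJ → I lies within R1.
F → H: restricted closure across fragments reaches H.
Every dependency is enforceable on the fragments, so the decomposition is dependency-preserving.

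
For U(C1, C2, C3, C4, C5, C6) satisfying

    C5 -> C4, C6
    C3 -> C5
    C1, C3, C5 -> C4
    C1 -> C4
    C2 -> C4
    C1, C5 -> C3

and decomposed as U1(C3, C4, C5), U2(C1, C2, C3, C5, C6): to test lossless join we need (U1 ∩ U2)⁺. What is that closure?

C3, C4, C5, C6

U1 ∩ U2 = {C3, C5}.
C5 → C4, C6 applies, adding C4, C6
Closure: {C3, C4, C5, C6}.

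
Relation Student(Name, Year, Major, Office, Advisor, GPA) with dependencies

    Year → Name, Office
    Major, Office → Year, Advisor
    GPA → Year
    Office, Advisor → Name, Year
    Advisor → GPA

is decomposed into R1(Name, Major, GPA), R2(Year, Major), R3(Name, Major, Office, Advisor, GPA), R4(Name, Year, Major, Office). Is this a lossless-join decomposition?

Chase test. Columns are Name, Year, Major, Office, Advisor, GPA; row i has aⱼ where attribute j ∈ Ri, else bᵢⱼ.
Initial tableau (one row per fragment):
  row 1: a1 b12 a3 b14 b15 a6
  row 2: b21 a2 a3 b24 b25 b26
  row 3: a1 b32 a3 a4 a5 a6
  row 4: a1 a2 a3 a4 b45 b46
Rows 2 and 4 agree on Year; apply Year→Name, Office and equate their Name, Office entries.
Rows 2 and 3 agree on Major, Office; apply Major, Office→Year, Advisor and equate their Year, Advisor entries.
Rows 2 and 4 agree on Major, Office; apply Major, Office→Year, Advisor and equate their Year, Advisor entries.
Rows 1 and 3 agree on GPA; apply GPA→Year and equate their Year entries.
Rows 2 and 3 agree on Advisor; apply Advisor→GPA and equate their GPA entries.
Rows 2 and 4 agree on Advisor; apply Advisor→GPA and equate their GPA entries.
Rows 1 and 2 agree on Year; apply Year→Name, Office and equate their Name, Office entries.
Rows 1 and 2 agree on Major, Office; apply Major, Office→Year, Advisor and equate their Year, Advisor entries.
Row 1 is now all distinguished symbols — the join is lossless.

Yes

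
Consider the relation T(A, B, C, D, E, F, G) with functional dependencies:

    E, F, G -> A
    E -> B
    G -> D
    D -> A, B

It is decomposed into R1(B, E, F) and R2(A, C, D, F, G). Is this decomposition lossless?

No

Common attributes: R1 ∩ R2 = {F}.
No dependency enlarges {F}, so (F)⁺ = {F}.
The closure contains neither all of R1 = {B, E, F} nor all of R2 = {A, C, D, F, G}, so the common attributes are not a superkey of either fragment. The join is lossy.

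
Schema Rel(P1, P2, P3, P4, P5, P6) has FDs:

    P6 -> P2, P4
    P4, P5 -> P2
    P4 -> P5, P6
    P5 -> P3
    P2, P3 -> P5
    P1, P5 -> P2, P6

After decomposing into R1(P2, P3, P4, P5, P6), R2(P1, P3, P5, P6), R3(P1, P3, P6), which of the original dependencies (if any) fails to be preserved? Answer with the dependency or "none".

none

P6 → P2, P4 lies within R1.
P4, P5 → P2 lies within R1.
P4 → P5, P6 lies within R1.
P5 → P3 lies within R1.
P2, P3 → P5 lies within R1.
P1, P5 → P2, P6: restricted closure across fragments reaches P2, P6.
Every dependency is enforceable on the fragments, so the decomposition is dependency-preserving.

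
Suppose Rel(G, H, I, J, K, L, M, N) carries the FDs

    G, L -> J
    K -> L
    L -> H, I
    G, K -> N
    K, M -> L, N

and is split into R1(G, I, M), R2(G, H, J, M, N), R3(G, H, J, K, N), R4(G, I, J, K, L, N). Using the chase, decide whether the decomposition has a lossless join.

No

Chase test. Columns are G, H, I, J, K, L, M, N; row i has aⱼ where attribute j ∈ Ri, else bᵢⱼ.
Initial tableau (one row per fragment):
  row 1: a1 b12 a3 b14 b15 b16 a7 b18
  row 2: a1 a2 b23 a4 b25 b26 a7 a8
  row 3: a1 a2 b33 a4 a5 b36 b37 a8
  row 4: a1 b42 a3 a4 a5 a6 b47 a8
Rows 3 and 4 agree on K; apply K→L and equate their L entries.
Rows 3 and 4 agree on L; apply L→H, I and equate their H, I entries.
No row becomes fully distinguished — the join is lossy.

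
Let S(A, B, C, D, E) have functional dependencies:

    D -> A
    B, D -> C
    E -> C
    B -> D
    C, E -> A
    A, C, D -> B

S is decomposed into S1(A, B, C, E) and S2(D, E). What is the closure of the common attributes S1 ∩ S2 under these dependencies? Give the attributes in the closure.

S1 ∩ S2 = {E}.
E → C applies, adding C
C, E → A applies, adding A
Closure: {A, C, E}.

A, C, E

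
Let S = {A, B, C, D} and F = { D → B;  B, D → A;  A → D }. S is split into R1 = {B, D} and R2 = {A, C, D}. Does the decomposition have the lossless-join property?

Yes

Common attributes: R1 ∩ R2 = {D}.
Closure of {D}: D → B applies, adding B; B, D → A applies, adding A. So (D)⁺ = {A, B, D}.
This closure contains every attribute of R1, so R1 ∩ R2 → R1. The join is lossless.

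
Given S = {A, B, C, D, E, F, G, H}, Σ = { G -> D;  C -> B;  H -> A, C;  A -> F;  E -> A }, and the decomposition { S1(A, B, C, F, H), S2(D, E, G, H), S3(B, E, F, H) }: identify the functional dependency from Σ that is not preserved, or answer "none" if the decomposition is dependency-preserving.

Check E → A: no single fragment contains all of {A, E}, and the restricted closure of {E} across the fragments never reaches {A}.
G → D is preserved.
C → B is preserved.
H → A, C is preserved.
A → F is preserved.

E -> A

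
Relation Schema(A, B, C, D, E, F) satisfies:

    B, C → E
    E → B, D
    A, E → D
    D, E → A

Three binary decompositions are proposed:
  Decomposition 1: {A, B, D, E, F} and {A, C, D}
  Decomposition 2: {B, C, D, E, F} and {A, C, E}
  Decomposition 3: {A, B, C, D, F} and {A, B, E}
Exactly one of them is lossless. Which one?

Decomposition 2

Decomposition 1: common = {A, D}, closure = {A, D} → lossy.
Decomposition 2: common = {C, E}, closure = {A, B, C, D, E} → lossless.
Decomposition 3: common = {A, B}, closure = {A, B} → lossy.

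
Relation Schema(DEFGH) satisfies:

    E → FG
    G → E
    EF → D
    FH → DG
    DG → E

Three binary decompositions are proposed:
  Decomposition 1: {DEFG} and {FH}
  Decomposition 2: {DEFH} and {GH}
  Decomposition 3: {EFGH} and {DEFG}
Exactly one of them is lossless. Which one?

Decomposition 3

Decomposition 1: common = {F}, closure = {F} → lossy.
Decomposition 2: common = {H}, closure = {H} → lossy.
Decomposition 3: common = {EFG}, closure = {DEFG} → lossless.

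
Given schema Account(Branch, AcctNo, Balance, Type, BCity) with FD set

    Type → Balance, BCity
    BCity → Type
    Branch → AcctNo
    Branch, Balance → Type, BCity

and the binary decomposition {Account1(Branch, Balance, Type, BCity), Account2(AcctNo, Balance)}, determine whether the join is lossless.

Common attributes: Account1 ∩ Account2 = {Balance}.
No dependency enlarges {Balance}, so (Balance)⁺ = {Balance}.
The closure contains neither all of Account1 = {Branch, Balance, Type, BCity} nor all of Account2 = {AcctNo, Balance}, so the common attributes are not a superkey of either fragment. The join is lossy.

No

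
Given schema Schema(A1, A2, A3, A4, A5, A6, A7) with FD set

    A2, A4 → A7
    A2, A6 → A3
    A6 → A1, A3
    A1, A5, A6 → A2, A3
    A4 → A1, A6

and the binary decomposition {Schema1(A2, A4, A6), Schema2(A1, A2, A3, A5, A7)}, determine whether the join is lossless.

No

Common attributes: Schema1 ∩ Schema2 = {A2}.
No dependency enlarges {A2}, so (A2)⁺ = {A2}.
The closure contains neither all of Schema1 = {A2, A4, A6} nor all of Schema2 = {A1, A2, A3, A5, A7}, so the common attributes are not a superkey of either fragment. The join is lossy.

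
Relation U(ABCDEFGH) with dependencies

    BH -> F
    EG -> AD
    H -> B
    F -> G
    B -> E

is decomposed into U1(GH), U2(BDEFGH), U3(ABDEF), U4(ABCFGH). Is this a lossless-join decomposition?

Yes

Chase test. Columns are ABCDEFGH; row i has aⱼ where attribute j ∈ Ui, else bᵢⱼ.
Initial tableau (one row per fragment):
  row 1: b11 b12 b13 b14 b15 b16 a7 a8
  row 2: b21 a2 b23 a4 a5 a6 a7 a8
  row 3: a1 a2 b33 a4 a5 a6 b37 b38
  row 4: a1 a2 a3 b44 b45 a6 a7 a8
Rows 1 and 2 agree on H; apply H→B and equate their B entries.
Rows 2 and 3 agree on F; apply F→G and equate their G entries.
Rows 1 and 2 agree on B; apply B→E and equate their E entries.
Rows 1 and 4 agree on B; apply B→E and equate their E entries.
Rows 1 and 2 agree on BH; apply BH→F and equate their F entries.
Rows 1 and 2 agree on EG; apply EG→AD and equate their AD entries.
Rows 1 and 3 agree on EG; apply EG→AD and equate their AD entries.
Rows 1 and 4 agree on EG; apply EG→AD and equate their AD entries.
Row 4 is now all distinguished symbols — the join is lossless.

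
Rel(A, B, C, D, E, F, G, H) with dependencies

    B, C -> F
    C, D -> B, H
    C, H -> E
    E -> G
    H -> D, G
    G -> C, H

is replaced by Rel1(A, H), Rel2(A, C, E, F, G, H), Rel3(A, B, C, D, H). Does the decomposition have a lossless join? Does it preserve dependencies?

lossless but not dependency-preserving

Lossless test (chase): Rows 2 and 3 agree on C, H; apply C, H→E and equate their E entries. Rows 2 and 3 agree on E; apply E→G and equate their G entries. Rows 1 and 2 agree on H; apply H→D, G and equate their D, G entries. Rows 1 and 3 agree on H; apply H→D, G and equate their D, G entries. Rows 1 and 2 agree on G; apply G→C, H and equate their C, H entries. Rows 1 and 2 agree on C, D; apply C, D→B, H and equate their B, H entries. Rows 1 and 3 agree on C, D; apply C, D→B, H and equate their B, H entries. Rows 1 and 2 agree on C, H; apply C, H→E and equate their E entries. Rows 1 and 2 agree on B, C; apply B, C→F and equate their F entries. Rows 1 and 3 agree on B, C; apply B, C→F and equate their F entries. Row 1 is now all distinguished symbols — the join is lossless.
Dependency preservation: the restricted closure of {B, C} across the fragments never reaches {F}, so B, C → F cannot be enforced without a join — not preserved.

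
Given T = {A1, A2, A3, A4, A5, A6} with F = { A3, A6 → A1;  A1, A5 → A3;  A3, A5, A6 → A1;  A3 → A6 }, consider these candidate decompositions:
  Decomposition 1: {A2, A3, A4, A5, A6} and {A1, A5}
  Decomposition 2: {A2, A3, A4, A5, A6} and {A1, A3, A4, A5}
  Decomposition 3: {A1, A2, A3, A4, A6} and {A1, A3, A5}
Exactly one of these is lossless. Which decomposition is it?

Decomposition 1: common = {A5}, closure = {A5} → lossy.
Decomposition 2: common = {A3, A4, A5}, closure = {A1, A3, A4, A5, A6} → lossless.
Decomposition 3: common = {A1, A3}, closure = {A1, A3, A6} → lossy.

Decomposition 2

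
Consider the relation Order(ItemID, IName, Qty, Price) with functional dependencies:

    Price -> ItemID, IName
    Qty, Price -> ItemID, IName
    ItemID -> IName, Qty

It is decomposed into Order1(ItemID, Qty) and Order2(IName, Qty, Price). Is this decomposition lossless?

No

Common attributes: Order1 ∩ Order2 = {Qty}.
No dependency enlarges {Qty}, so (Qty)⁺ = {Qty}.
The closure contains neither all of Order1 = {ItemID, Qty} nor all of Order2 = {IName, Qty, Price}, so the common attributes are not a superkey of either fragment. The join is lossy.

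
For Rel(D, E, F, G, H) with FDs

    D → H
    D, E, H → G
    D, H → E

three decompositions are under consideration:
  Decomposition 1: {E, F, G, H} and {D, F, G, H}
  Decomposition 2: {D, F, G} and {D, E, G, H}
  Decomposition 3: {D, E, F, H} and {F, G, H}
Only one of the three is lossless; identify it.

Decomposition 2

Decomposition 1: common = {F, G, H}, closure = {F, G, H} → lossy.
Decomposition 2: common = {D, G}, closure = {D, E, G, H} → lossless.
Decomposition 3: common = {F, H}, closure = {F, H} → lossy.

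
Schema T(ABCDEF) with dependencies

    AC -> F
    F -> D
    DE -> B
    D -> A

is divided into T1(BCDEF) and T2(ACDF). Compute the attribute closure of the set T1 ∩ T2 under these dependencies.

ACDF

T1 ∩ T2 = {CDF}.
D → A applies, adding A
Closure: {ACDF}.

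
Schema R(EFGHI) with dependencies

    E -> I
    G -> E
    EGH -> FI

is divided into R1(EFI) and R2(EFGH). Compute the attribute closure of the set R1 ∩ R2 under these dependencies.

R1 ∩ R2 = {EF}.
E → I applies, adding I
Closure: {EFI}.

EFI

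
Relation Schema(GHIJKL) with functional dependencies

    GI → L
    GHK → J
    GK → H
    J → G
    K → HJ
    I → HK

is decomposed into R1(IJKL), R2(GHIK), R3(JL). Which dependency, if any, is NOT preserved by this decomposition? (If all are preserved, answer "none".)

Check J → G: no single fragment contains all of {GJ}, and the restricted closure of {J} across the fragments never reaches {G}.
GI → L is preserved.
GHK → J is preserved.
GK → H is preserved.
K → HJ is preserved.
I → HK is preserved.

J → G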